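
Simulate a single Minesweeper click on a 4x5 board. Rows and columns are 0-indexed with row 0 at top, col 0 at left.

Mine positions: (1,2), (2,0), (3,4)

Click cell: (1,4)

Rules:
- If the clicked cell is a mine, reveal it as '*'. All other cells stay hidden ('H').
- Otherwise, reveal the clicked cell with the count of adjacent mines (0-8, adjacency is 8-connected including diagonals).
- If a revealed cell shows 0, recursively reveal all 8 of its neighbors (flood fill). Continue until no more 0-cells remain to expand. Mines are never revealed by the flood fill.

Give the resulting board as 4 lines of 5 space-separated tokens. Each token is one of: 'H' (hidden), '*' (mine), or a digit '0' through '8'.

H H H 1 0
H H H 1 0
H H H 2 1
H H H H H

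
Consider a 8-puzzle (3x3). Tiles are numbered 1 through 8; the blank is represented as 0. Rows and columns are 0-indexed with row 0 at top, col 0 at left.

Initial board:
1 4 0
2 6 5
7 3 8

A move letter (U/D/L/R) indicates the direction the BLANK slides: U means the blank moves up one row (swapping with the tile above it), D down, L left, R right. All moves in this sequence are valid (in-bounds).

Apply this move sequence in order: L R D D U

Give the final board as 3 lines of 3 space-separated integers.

Answer: 1 4 5
2 6 0
7 3 8

Derivation:
After move 1 (L):
1 0 4
2 6 5
7 3 8

After move 2 (R):
1 4 0
2 6 5
7 3 8

After move 3 (D):
1 4 5
2 6 0
7 3 8

After move 4 (D):
1 4 5
2 6 8
7 3 0

After move 5 (U):
1 4 5
2 6 0
7 3 8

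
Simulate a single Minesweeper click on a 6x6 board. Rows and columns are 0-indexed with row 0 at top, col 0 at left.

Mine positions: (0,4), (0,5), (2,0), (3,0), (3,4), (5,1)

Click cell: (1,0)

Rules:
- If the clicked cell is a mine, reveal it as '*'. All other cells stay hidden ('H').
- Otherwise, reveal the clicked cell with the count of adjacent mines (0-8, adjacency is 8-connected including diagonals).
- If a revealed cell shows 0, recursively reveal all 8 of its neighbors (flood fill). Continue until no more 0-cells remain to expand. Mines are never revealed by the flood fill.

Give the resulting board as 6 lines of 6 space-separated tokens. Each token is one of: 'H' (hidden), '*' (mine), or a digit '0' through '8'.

H H H H H H
1 H H H H H
H H H H H H
H H H H H H
H H H H H H
H H H H H H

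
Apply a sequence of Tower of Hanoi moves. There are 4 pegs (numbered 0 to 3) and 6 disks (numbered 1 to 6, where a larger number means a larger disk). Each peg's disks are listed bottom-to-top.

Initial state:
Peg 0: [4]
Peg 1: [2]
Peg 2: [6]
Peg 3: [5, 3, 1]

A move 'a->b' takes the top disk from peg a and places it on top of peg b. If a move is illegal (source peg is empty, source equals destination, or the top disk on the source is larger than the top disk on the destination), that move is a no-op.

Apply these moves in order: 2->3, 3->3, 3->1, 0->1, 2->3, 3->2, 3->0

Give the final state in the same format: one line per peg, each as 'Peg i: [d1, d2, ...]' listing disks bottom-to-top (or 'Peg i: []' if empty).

Answer: Peg 0: [4]
Peg 1: [2, 1]
Peg 2: [6, 3]
Peg 3: [5]

Derivation:
After move 1 (2->3):
Peg 0: [4]
Peg 1: [2]
Peg 2: [6]
Peg 3: [5, 3, 1]

After move 2 (3->3):
Peg 0: [4]
Peg 1: [2]
Peg 2: [6]
Peg 3: [5, 3, 1]

After move 3 (3->1):
Peg 0: [4]
Peg 1: [2, 1]
Peg 2: [6]
Peg 3: [5, 3]

After move 4 (0->1):
Peg 0: [4]
Peg 1: [2, 1]
Peg 2: [6]
Peg 3: [5, 3]

After move 5 (2->3):
Peg 0: [4]
Peg 1: [2, 1]
Peg 2: [6]
Peg 3: [5, 3]

After move 6 (3->2):
Peg 0: [4]
Peg 1: [2, 1]
Peg 2: [6, 3]
Peg 3: [5]

After move 7 (3->0):
Peg 0: [4]
Peg 1: [2, 1]
Peg 2: [6, 3]
Peg 3: [5]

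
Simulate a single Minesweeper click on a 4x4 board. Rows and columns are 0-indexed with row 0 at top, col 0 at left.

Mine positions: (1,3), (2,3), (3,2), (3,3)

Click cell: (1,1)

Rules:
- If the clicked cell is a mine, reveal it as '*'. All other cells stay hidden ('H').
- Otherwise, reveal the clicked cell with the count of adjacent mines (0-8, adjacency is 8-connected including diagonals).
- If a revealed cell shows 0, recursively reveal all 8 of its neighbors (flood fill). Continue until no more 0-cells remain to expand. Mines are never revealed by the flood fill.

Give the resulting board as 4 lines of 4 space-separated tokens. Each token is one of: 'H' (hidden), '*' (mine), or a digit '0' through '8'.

0 0 1 H
0 0 2 H
0 1 4 H
0 1 H H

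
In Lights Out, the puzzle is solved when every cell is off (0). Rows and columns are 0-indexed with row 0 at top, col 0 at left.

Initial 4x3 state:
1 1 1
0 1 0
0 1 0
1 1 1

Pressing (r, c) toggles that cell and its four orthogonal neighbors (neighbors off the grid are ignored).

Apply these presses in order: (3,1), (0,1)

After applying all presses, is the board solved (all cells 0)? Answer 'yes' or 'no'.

After press 1 at (3,1):
1 1 1
0 1 0
0 0 0
0 0 0

After press 2 at (0,1):
0 0 0
0 0 0
0 0 0
0 0 0

Lights still on: 0

Answer: yes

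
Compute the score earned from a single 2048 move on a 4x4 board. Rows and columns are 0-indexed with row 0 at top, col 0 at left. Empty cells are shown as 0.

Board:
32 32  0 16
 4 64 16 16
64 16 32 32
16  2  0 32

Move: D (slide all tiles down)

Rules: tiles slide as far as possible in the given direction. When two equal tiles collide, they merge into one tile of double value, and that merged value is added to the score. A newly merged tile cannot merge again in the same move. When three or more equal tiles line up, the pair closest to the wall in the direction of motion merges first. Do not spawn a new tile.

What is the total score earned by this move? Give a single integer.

Slide down:
col 0: [32, 4, 64, 16] -> [32, 4, 64, 16]  score +0 (running 0)
col 1: [32, 64, 16, 2] -> [32, 64, 16, 2]  score +0 (running 0)
col 2: [0, 16, 32, 0] -> [0, 0, 16, 32]  score +0 (running 0)
col 3: [16, 16, 32, 32] -> [0, 0, 32, 64]  score +96 (running 96)
Board after move:
32 32  0  0
 4 64  0  0
64 16 16 32
16  2 32 64

Answer: 96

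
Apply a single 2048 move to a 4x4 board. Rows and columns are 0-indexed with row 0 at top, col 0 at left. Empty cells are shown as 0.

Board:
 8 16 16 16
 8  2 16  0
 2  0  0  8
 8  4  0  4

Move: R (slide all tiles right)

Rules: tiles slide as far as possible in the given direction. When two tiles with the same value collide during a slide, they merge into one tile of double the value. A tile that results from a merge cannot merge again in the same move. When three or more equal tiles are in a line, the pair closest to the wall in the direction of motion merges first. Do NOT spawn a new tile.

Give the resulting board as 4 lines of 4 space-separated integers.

Answer:  0  8 16 32
 0  8  2 16
 0  0  2  8
 0  0  8  8

Derivation:
Slide right:
row 0: [8, 16, 16, 16] -> [0, 8, 16, 32]
row 1: [8, 2, 16, 0] -> [0, 8, 2, 16]
row 2: [2, 0, 0, 8] -> [0, 0, 2, 8]
row 3: [8, 4, 0, 4] -> [0, 0, 8, 8]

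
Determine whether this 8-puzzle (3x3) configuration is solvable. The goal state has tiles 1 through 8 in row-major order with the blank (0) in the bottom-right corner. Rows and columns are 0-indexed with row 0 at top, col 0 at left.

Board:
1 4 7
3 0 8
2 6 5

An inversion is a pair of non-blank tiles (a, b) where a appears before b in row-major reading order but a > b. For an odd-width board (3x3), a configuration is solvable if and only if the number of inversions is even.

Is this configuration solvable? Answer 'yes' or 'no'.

Answer: no

Derivation:
Inversions (pairs i<j in row-major order where tile[i] > tile[j] > 0): 11
11 is odd, so the puzzle is not solvable.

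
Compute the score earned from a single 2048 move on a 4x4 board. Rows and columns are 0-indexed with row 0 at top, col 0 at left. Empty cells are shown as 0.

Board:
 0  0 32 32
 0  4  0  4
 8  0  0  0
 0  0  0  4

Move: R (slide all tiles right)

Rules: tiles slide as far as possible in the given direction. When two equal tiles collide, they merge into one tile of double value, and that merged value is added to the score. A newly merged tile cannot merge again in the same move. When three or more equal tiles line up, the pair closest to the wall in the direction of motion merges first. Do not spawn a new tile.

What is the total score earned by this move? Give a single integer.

Answer: 72

Derivation:
Slide right:
row 0: [0, 0, 32, 32] -> [0, 0, 0, 64]  score +64 (running 64)
row 1: [0, 4, 0, 4] -> [0, 0, 0, 8]  score +8 (running 72)
row 2: [8, 0, 0, 0] -> [0, 0, 0, 8]  score +0 (running 72)
row 3: [0, 0, 0, 4] -> [0, 0, 0, 4]  score +0 (running 72)
Board after move:
 0  0  0 64
 0  0  0  8
 0  0  0  8
 0  0  0  4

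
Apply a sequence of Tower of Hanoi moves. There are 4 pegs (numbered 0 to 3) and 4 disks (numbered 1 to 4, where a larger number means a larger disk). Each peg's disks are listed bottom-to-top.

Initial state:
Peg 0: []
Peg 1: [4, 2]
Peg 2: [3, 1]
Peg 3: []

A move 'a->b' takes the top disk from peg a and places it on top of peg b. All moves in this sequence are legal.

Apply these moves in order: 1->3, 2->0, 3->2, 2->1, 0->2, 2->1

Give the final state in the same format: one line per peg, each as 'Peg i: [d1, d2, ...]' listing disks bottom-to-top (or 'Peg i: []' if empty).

Answer: Peg 0: []
Peg 1: [4, 2, 1]
Peg 2: [3]
Peg 3: []

Derivation:
After move 1 (1->3):
Peg 0: []
Peg 1: [4]
Peg 2: [3, 1]
Peg 3: [2]

After move 2 (2->0):
Peg 0: [1]
Peg 1: [4]
Peg 2: [3]
Peg 3: [2]

After move 3 (3->2):
Peg 0: [1]
Peg 1: [4]
Peg 2: [3, 2]
Peg 3: []

After move 4 (2->1):
Peg 0: [1]
Peg 1: [4, 2]
Peg 2: [3]
Peg 3: []

After move 5 (0->2):
Peg 0: []
Peg 1: [4, 2]
Peg 2: [3, 1]
Peg 3: []

After move 6 (2->1):
Peg 0: []
Peg 1: [4, 2, 1]
Peg 2: [3]
Peg 3: []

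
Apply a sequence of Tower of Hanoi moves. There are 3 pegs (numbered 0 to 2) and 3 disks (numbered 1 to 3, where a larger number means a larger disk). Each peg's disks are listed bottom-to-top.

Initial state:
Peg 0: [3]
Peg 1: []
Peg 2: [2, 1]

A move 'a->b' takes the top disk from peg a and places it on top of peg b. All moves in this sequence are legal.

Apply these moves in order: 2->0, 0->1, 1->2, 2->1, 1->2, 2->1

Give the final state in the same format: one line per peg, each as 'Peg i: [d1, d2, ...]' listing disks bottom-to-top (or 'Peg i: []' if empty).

After move 1 (2->0):
Peg 0: [3, 1]
Peg 1: []
Peg 2: [2]

After move 2 (0->1):
Peg 0: [3]
Peg 1: [1]
Peg 2: [2]

After move 3 (1->2):
Peg 0: [3]
Peg 1: []
Peg 2: [2, 1]

After move 4 (2->1):
Peg 0: [3]
Peg 1: [1]
Peg 2: [2]

After move 5 (1->2):
Peg 0: [3]
Peg 1: []
Peg 2: [2, 1]

After move 6 (2->1):
Peg 0: [3]
Peg 1: [1]
Peg 2: [2]

Answer: Peg 0: [3]
Peg 1: [1]
Peg 2: [2]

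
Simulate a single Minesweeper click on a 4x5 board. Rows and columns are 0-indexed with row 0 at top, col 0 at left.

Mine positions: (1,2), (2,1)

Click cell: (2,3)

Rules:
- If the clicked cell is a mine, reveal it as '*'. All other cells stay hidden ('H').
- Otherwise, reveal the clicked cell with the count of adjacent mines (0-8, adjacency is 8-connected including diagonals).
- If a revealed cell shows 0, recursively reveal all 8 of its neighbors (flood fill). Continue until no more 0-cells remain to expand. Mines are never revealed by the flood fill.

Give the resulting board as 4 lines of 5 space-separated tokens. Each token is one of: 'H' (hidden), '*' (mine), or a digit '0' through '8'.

H H H H H
H H H H H
H H H 1 H
H H H H H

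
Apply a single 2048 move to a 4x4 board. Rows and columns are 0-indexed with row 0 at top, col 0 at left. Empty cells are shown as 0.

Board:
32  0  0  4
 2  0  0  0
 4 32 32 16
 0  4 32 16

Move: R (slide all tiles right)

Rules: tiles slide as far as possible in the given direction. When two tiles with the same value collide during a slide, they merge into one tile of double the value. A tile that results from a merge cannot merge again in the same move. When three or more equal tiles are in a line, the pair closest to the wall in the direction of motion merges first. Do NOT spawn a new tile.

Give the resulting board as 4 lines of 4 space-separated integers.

Slide right:
row 0: [32, 0, 0, 4] -> [0, 0, 32, 4]
row 1: [2, 0, 0, 0] -> [0, 0, 0, 2]
row 2: [4, 32, 32, 16] -> [0, 4, 64, 16]
row 3: [0, 4, 32, 16] -> [0, 4, 32, 16]

Answer:  0  0 32  4
 0  0  0  2
 0  4 64 16
 0  4 32 16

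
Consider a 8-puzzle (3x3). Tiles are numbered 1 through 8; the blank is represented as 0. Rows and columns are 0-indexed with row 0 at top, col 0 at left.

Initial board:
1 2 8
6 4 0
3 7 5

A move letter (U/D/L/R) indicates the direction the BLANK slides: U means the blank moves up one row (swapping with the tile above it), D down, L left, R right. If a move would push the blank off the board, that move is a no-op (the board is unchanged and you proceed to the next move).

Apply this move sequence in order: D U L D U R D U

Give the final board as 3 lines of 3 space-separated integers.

Answer: 1 2 8
6 4 0
3 7 5

Derivation:
After move 1 (D):
1 2 8
6 4 5
3 7 0

After move 2 (U):
1 2 8
6 4 0
3 7 5

After move 3 (L):
1 2 8
6 0 4
3 7 5

After move 4 (D):
1 2 8
6 7 4
3 0 5

After move 5 (U):
1 2 8
6 0 4
3 7 5

After move 6 (R):
1 2 8
6 4 0
3 7 5

After move 7 (D):
1 2 8
6 4 5
3 7 0

After move 8 (U):
1 2 8
6 4 0
3 7 5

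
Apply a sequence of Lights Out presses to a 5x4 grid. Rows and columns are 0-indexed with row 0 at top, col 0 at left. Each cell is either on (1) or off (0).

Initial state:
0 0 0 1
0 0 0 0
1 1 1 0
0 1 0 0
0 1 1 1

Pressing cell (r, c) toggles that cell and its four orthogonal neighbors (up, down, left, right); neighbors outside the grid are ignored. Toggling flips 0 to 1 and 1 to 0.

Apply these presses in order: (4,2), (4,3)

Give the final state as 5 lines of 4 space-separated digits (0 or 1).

Answer: 0 0 0 1
0 0 0 0
1 1 1 0
0 1 1 1
0 0 1 1

Derivation:
After press 1 at (4,2):
0 0 0 1
0 0 0 0
1 1 1 0
0 1 1 0
0 0 0 0

After press 2 at (4,3):
0 0 0 1
0 0 0 0
1 1 1 0
0 1 1 1
0 0 1 1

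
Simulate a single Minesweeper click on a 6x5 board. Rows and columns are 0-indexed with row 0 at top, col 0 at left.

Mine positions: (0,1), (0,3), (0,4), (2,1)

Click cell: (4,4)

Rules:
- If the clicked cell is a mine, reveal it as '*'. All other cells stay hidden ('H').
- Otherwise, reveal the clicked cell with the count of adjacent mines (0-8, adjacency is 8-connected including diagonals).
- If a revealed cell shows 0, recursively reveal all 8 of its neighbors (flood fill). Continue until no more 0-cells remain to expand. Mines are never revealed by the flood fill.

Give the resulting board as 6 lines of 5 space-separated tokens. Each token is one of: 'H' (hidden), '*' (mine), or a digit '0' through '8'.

H H H H H
H H 3 2 2
H H 1 0 0
1 1 1 0 0
0 0 0 0 0
0 0 0 0 0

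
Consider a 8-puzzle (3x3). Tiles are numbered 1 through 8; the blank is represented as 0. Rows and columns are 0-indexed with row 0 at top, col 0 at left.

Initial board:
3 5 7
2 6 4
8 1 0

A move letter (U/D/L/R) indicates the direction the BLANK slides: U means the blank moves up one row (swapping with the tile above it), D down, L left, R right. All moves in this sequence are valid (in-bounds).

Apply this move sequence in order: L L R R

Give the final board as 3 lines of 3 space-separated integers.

Answer: 3 5 7
2 6 4
8 1 0

Derivation:
After move 1 (L):
3 5 7
2 6 4
8 0 1

After move 2 (L):
3 5 7
2 6 4
0 8 1

After move 3 (R):
3 5 7
2 6 4
8 0 1

After move 4 (R):
3 5 7
2 6 4
8 1 0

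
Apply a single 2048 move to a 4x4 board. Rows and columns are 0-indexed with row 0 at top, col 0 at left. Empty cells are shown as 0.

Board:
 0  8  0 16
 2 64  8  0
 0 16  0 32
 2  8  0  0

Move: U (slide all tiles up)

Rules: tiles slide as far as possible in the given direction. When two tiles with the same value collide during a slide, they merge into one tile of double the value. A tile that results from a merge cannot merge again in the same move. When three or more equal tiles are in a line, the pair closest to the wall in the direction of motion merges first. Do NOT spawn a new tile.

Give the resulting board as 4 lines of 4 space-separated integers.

Slide up:
col 0: [0, 2, 0, 2] -> [4, 0, 0, 0]
col 1: [8, 64, 16, 8] -> [8, 64, 16, 8]
col 2: [0, 8, 0, 0] -> [8, 0, 0, 0]
col 3: [16, 0, 32, 0] -> [16, 32, 0, 0]

Answer:  4  8  8 16
 0 64  0 32
 0 16  0  0
 0  8  0  0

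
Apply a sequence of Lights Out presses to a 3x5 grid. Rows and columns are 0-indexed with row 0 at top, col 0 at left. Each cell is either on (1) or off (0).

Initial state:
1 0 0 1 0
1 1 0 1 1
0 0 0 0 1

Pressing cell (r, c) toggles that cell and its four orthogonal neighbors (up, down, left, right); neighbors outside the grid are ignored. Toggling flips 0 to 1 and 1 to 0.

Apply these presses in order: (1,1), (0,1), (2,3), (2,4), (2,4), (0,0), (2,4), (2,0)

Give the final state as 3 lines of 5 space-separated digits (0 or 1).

Answer: 1 1 1 1 0
0 1 1 0 0
1 0 1 0 1

Derivation:
After press 1 at (1,1):
1 1 0 1 0
0 0 1 1 1
0 1 0 0 1

After press 2 at (0,1):
0 0 1 1 0
0 1 1 1 1
0 1 0 0 1

After press 3 at (2,3):
0 0 1 1 0
0 1 1 0 1
0 1 1 1 0

After press 4 at (2,4):
0 0 1 1 0
0 1 1 0 0
0 1 1 0 1

After press 5 at (2,4):
0 0 1 1 0
0 1 1 0 1
0 1 1 1 0

After press 6 at (0,0):
1 1 1 1 0
1 1 1 0 1
0 1 1 1 0

After press 7 at (2,4):
1 1 1 1 0
1 1 1 0 0
0 1 1 0 1

After press 8 at (2,0):
1 1 1 1 0
0 1 1 0 0
1 0 1 0 1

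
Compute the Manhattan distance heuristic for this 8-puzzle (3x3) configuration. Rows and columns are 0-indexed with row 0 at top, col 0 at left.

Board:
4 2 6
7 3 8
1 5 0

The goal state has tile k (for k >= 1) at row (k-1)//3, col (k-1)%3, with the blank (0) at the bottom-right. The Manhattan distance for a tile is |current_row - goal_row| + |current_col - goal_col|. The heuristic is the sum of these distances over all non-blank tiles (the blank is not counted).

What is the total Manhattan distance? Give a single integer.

Tile 4: (0,0)->(1,0) = 1
Tile 2: (0,1)->(0,1) = 0
Tile 6: (0,2)->(1,2) = 1
Tile 7: (1,0)->(2,0) = 1
Tile 3: (1,1)->(0,2) = 2
Tile 8: (1,2)->(2,1) = 2
Tile 1: (2,0)->(0,0) = 2
Tile 5: (2,1)->(1,1) = 1
Sum: 1 + 0 + 1 + 1 + 2 + 2 + 2 + 1 = 10

Answer: 10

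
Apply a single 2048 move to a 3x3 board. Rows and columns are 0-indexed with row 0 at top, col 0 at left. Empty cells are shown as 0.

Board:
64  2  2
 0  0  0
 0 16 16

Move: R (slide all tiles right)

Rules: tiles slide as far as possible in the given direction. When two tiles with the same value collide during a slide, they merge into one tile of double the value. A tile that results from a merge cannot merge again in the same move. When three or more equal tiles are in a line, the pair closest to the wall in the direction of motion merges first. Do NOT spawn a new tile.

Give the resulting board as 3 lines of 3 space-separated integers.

Answer:  0 64  4
 0  0  0
 0  0 32

Derivation:
Slide right:
row 0: [64, 2, 2] -> [0, 64, 4]
row 1: [0, 0, 0] -> [0, 0, 0]
row 2: [0, 16, 16] -> [0, 0, 32]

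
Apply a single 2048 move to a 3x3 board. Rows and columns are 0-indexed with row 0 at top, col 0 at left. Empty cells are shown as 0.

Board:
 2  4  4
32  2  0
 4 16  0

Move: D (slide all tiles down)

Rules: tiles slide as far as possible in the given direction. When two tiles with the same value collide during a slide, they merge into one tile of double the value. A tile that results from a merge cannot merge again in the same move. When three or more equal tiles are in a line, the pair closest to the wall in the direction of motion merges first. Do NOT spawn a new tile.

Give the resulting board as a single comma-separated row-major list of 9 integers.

Answer: 2, 4, 0, 32, 2, 0, 4, 16, 4

Derivation:
Slide down:
col 0: [2, 32, 4] -> [2, 32, 4]
col 1: [4, 2, 16] -> [4, 2, 16]
col 2: [4, 0, 0] -> [0, 0, 4]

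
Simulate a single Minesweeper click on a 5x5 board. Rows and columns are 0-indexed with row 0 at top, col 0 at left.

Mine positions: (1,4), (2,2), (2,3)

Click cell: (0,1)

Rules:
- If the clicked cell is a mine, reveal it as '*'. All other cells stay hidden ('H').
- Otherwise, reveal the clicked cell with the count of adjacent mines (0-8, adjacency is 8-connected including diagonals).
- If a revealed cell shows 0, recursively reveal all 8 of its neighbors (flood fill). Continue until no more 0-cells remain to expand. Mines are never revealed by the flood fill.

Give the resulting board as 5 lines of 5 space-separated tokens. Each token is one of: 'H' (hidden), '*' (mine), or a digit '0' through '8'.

0 0 0 1 H
0 1 2 3 H
0 1 H H H
0 1 2 2 1
0 0 0 0 0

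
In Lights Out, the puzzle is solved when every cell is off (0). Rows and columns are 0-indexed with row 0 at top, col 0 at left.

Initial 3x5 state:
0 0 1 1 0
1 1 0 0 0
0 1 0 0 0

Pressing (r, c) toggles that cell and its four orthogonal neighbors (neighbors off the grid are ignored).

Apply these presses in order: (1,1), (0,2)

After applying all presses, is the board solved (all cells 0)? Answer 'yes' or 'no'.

Answer: yes

Derivation:
After press 1 at (1,1):
0 1 1 1 0
0 0 1 0 0
0 0 0 0 0

After press 2 at (0,2):
0 0 0 0 0
0 0 0 0 0
0 0 0 0 0

Lights still on: 0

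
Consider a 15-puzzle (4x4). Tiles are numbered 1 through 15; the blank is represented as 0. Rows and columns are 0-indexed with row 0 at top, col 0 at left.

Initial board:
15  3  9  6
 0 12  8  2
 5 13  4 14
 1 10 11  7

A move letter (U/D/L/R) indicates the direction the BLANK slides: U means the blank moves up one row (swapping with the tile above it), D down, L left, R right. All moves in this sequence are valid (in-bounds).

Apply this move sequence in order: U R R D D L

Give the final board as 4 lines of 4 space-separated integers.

After move 1 (U):
 0  3  9  6
15 12  8  2
 5 13  4 14
 1 10 11  7

After move 2 (R):
 3  0  9  6
15 12  8  2
 5 13  4 14
 1 10 11  7

After move 3 (R):
 3  9  0  6
15 12  8  2
 5 13  4 14
 1 10 11  7

After move 4 (D):
 3  9  8  6
15 12  0  2
 5 13  4 14
 1 10 11  7

After move 5 (D):
 3  9  8  6
15 12  4  2
 5 13  0 14
 1 10 11  7

After move 6 (L):
 3  9  8  6
15 12  4  2
 5  0 13 14
 1 10 11  7

Answer:  3  9  8  6
15 12  4  2
 5  0 13 14
 1 10 11  7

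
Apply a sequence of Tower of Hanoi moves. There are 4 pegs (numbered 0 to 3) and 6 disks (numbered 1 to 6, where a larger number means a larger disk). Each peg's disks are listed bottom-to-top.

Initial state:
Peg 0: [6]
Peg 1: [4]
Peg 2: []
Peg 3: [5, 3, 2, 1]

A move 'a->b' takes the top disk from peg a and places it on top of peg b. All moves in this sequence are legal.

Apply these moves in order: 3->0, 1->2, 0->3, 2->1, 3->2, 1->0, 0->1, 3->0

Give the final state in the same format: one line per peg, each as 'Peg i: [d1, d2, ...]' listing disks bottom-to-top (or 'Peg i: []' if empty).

After move 1 (3->0):
Peg 0: [6, 1]
Peg 1: [4]
Peg 2: []
Peg 3: [5, 3, 2]

After move 2 (1->2):
Peg 0: [6, 1]
Peg 1: []
Peg 2: [4]
Peg 3: [5, 3, 2]

After move 3 (0->3):
Peg 0: [6]
Peg 1: []
Peg 2: [4]
Peg 3: [5, 3, 2, 1]

After move 4 (2->1):
Peg 0: [6]
Peg 1: [4]
Peg 2: []
Peg 3: [5, 3, 2, 1]

After move 5 (3->2):
Peg 0: [6]
Peg 1: [4]
Peg 2: [1]
Peg 3: [5, 3, 2]

After move 6 (1->0):
Peg 0: [6, 4]
Peg 1: []
Peg 2: [1]
Peg 3: [5, 3, 2]

After move 7 (0->1):
Peg 0: [6]
Peg 1: [4]
Peg 2: [1]
Peg 3: [5, 3, 2]

After move 8 (3->0):
Peg 0: [6, 2]
Peg 1: [4]
Peg 2: [1]
Peg 3: [5, 3]

Answer: Peg 0: [6, 2]
Peg 1: [4]
Peg 2: [1]
Peg 3: [5, 3]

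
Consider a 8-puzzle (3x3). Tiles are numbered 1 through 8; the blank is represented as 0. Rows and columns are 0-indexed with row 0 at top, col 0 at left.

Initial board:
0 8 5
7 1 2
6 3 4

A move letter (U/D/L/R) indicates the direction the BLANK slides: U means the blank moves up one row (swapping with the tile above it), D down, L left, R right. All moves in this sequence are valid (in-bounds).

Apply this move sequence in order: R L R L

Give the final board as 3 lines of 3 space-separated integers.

After move 1 (R):
8 0 5
7 1 2
6 3 4

After move 2 (L):
0 8 5
7 1 2
6 3 4

After move 3 (R):
8 0 5
7 1 2
6 3 4

After move 4 (L):
0 8 5
7 1 2
6 3 4

Answer: 0 8 5
7 1 2
6 3 4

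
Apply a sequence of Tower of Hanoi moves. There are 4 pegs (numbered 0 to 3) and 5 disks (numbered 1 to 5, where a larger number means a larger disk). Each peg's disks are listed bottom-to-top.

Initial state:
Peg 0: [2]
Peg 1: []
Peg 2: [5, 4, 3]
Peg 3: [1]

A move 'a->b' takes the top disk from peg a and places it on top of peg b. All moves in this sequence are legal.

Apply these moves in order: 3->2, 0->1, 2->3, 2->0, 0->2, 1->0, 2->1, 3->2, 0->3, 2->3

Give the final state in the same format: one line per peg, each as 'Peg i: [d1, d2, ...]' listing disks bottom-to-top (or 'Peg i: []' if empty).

After move 1 (3->2):
Peg 0: [2]
Peg 1: []
Peg 2: [5, 4, 3, 1]
Peg 3: []

After move 2 (0->1):
Peg 0: []
Peg 1: [2]
Peg 2: [5, 4, 3, 1]
Peg 3: []

After move 3 (2->3):
Peg 0: []
Peg 1: [2]
Peg 2: [5, 4, 3]
Peg 3: [1]

After move 4 (2->0):
Peg 0: [3]
Peg 1: [2]
Peg 2: [5, 4]
Peg 3: [1]

After move 5 (0->2):
Peg 0: []
Peg 1: [2]
Peg 2: [5, 4, 3]
Peg 3: [1]

After move 6 (1->0):
Peg 0: [2]
Peg 1: []
Peg 2: [5, 4, 3]
Peg 3: [1]

After move 7 (2->1):
Peg 0: [2]
Peg 1: [3]
Peg 2: [5, 4]
Peg 3: [1]

After move 8 (3->2):
Peg 0: [2]
Peg 1: [3]
Peg 2: [5, 4, 1]
Peg 3: []

After move 9 (0->3):
Peg 0: []
Peg 1: [3]
Peg 2: [5, 4, 1]
Peg 3: [2]

After move 10 (2->3):
Peg 0: []
Peg 1: [3]
Peg 2: [5, 4]
Peg 3: [2, 1]

Answer: Peg 0: []
Peg 1: [3]
Peg 2: [5, 4]
Peg 3: [2, 1]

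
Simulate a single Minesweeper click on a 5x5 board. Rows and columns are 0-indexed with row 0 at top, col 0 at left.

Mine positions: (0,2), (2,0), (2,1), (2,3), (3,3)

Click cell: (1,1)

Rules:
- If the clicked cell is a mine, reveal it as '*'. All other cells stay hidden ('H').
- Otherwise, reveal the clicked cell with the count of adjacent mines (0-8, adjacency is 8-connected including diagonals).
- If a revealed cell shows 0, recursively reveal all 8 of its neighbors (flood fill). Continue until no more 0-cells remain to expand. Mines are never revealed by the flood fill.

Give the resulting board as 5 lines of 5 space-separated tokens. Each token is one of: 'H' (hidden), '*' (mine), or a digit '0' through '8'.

H H H H H
H 3 H H H
H H H H H
H H H H H
H H H H H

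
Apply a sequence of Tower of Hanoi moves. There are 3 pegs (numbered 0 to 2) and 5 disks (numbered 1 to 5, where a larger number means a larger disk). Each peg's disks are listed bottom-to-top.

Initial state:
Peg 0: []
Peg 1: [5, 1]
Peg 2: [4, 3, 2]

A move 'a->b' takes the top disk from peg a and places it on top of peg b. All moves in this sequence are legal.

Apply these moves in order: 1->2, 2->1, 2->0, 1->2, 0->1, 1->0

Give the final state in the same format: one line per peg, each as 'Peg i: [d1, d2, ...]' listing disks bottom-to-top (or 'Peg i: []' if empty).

Answer: Peg 0: [2]
Peg 1: [5]
Peg 2: [4, 3, 1]

Derivation:
After move 1 (1->2):
Peg 0: []
Peg 1: [5]
Peg 2: [4, 3, 2, 1]

After move 2 (2->1):
Peg 0: []
Peg 1: [5, 1]
Peg 2: [4, 3, 2]

After move 3 (2->0):
Peg 0: [2]
Peg 1: [5, 1]
Peg 2: [4, 3]

After move 4 (1->2):
Peg 0: [2]
Peg 1: [5]
Peg 2: [4, 3, 1]

After move 5 (0->1):
Peg 0: []
Peg 1: [5, 2]
Peg 2: [4, 3, 1]

After move 6 (1->0):
Peg 0: [2]
Peg 1: [5]
Peg 2: [4, 3, 1]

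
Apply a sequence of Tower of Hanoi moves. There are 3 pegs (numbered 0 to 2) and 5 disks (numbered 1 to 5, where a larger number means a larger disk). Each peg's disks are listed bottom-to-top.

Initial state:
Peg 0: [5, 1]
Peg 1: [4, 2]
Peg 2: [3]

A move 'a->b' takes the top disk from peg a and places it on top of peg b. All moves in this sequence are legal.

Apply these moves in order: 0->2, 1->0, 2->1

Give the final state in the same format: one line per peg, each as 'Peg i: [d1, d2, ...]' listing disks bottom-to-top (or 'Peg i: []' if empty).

After move 1 (0->2):
Peg 0: [5]
Peg 1: [4, 2]
Peg 2: [3, 1]

After move 2 (1->0):
Peg 0: [5, 2]
Peg 1: [4]
Peg 2: [3, 1]

After move 3 (2->1):
Peg 0: [5, 2]
Peg 1: [4, 1]
Peg 2: [3]

Answer: Peg 0: [5, 2]
Peg 1: [4, 1]
Peg 2: [3]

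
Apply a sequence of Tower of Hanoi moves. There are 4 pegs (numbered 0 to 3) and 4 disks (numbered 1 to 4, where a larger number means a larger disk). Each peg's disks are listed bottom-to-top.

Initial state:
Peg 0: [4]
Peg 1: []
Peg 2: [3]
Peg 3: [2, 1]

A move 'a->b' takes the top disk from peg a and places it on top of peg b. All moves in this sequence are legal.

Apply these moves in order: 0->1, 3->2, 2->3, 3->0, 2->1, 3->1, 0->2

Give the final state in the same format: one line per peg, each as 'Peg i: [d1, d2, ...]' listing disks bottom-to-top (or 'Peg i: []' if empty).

After move 1 (0->1):
Peg 0: []
Peg 1: [4]
Peg 2: [3]
Peg 3: [2, 1]

After move 2 (3->2):
Peg 0: []
Peg 1: [4]
Peg 2: [3, 1]
Peg 3: [2]

After move 3 (2->3):
Peg 0: []
Peg 1: [4]
Peg 2: [3]
Peg 3: [2, 1]

After move 4 (3->0):
Peg 0: [1]
Peg 1: [4]
Peg 2: [3]
Peg 3: [2]

After move 5 (2->1):
Peg 0: [1]
Peg 1: [4, 3]
Peg 2: []
Peg 3: [2]

After move 6 (3->1):
Peg 0: [1]
Peg 1: [4, 3, 2]
Peg 2: []
Peg 3: []

After move 7 (0->2):
Peg 0: []
Peg 1: [4, 3, 2]
Peg 2: [1]
Peg 3: []

Answer: Peg 0: []
Peg 1: [4, 3, 2]
Peg 2: [1]
Peg 3: []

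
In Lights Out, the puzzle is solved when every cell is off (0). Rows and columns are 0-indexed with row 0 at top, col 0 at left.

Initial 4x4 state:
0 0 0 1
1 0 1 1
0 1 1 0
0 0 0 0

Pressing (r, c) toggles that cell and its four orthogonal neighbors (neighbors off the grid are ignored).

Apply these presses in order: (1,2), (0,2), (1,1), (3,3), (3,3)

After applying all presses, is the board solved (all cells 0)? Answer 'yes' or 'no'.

Answer: yes

Derivation:
After press 1 at (1,2):
0 0 1 1
1 1 0 0
0 1 0 0
0 0 0 0

After press 2 at (0,2):
0 1 0 0
1 1 1 0
0 1 0 0
0 0 0 0

After press 3 at (1,1):
0 0 0 0
0 0 0 0
0 0 0 0
0 0 0 0

After press 4 at (3,3):
0 0 0 0
0 0 0 0
0 0 0 1
0 0 1 1

After press 5 at (3,3):
0 0 0 0
0 0 0 0
0 0 0 0
0 0 0 0

Lights still on: 0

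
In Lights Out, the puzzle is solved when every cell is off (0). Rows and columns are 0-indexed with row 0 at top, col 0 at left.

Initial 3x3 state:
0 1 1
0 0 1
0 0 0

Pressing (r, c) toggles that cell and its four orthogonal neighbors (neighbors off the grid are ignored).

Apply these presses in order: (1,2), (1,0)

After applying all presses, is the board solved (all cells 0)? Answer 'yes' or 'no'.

After press 1 at (1,2):
0 1 0
0 1 0
0 0 1

After press 2 at (1,0):
1 1 0
1 0 0
1 0 1

Lights still on: 5

Answer: no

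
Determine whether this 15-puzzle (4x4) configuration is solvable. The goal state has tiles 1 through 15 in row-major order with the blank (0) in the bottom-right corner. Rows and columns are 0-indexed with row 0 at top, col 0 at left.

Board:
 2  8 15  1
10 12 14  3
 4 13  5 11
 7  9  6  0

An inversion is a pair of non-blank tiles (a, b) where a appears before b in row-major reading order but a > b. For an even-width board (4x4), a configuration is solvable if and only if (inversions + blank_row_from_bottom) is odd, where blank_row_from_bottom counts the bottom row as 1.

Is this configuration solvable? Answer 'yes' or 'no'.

Answer: yes

Derivation:
Inversions: 50
Blank is in row 3 (0-indexed from top), which is row 1 counting from the bottom (bottom = 1).
50 + 1 = 51, which is odd, so the puzzle is solvable.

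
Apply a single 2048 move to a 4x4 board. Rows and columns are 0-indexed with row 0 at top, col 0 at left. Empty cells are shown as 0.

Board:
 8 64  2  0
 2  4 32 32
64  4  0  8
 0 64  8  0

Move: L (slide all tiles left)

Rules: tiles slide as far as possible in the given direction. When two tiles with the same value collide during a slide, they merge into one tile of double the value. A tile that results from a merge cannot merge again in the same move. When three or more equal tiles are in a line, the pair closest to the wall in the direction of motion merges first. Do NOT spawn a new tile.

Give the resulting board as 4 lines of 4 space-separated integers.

Answer:  8 64  2  0
 2  4 64  0
64  4  8  0
64  8  0  0

Derivation:
Slide left:
row 0: [8, 64, 2, 0] -> [8, 64, 2, 0]
row 1: [2, 4, 32, 32] -> [2, 4, 64, 0]
row 2: [64, 4, 0, 8] -> [64, 4, 8, 0]
row 3: [0, 64, 8, 0] -> [64, 8, 0, 0]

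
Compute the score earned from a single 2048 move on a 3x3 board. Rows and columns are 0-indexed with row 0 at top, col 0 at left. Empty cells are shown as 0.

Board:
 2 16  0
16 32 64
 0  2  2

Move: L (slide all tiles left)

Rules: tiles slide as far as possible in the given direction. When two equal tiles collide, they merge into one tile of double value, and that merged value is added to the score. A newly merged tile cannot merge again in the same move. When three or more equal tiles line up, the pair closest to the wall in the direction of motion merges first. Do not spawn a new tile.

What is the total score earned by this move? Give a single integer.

Slide left:
row 0: [2, 16, 0] -> [2, 16, 0]  score +0 (running 0)
row 1: [16, 32, 64] -> [16, 32, 64]  score +0 (running 0)
row 2: [0, 2, 2] -> [4, 0, 0]  score +4 (running 4)
Board after move:
 2 16  0
16 32 64
 4  0  0

Answer: 4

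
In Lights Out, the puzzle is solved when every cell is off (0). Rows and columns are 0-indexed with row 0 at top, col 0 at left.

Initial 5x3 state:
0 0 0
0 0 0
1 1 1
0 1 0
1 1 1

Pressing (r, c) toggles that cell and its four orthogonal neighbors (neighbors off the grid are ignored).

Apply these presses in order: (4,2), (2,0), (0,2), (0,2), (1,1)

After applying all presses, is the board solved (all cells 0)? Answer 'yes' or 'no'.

Answer: no

Derivation:
After press 1 at (4,2):
0 0 0
0 0 0
1 1 1
0 1 1
1 0 0

After press 2 at (2,0):
0 0 0
1 0 0
0 0 1
1 1 1
1 0 0

After press 3 at (0,2):
0 1 1
1 0 1
0 0 1
1 1 1
1 0 0

After press 4 at (0,2):
0 0 0
1 0 0
0 0 1
1 1 1
1 0 0

After press 5 at (1,1):
0 1 0
0 1 1
0 1 1
1 1 1
1 0 0

Lights still on: 9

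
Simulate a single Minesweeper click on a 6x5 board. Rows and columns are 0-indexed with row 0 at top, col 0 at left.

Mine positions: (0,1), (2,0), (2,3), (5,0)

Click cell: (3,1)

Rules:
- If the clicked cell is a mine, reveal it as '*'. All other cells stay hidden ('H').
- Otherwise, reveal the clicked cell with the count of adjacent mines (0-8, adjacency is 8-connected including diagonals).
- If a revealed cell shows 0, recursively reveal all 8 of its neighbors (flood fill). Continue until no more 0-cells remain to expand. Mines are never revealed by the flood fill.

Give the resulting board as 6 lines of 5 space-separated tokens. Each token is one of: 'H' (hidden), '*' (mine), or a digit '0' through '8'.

H H H H H
H H H H H
H H H H H
H 1 H H H
H H H H H
H H H H H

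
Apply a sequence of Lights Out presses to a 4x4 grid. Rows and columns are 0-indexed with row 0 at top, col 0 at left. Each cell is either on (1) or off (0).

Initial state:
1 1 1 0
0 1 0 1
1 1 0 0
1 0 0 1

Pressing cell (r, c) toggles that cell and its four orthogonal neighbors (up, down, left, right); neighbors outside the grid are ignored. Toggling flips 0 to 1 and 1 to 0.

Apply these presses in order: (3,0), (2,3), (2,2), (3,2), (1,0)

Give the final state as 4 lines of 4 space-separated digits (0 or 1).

Answer: 0 1 1 0
1 0 1 0
1 0 1 0
0 0 0 1

Derivation:
After press 1 at (3,0):
1 1 1 0
0 1 0 1
0 1 0 0
0 1 0 1

After press 2 at (2,3):
1 1 1 0
0 1 0 0
0 1 1 1
0 1 0 0

After press 3 at (2,2):
1 1 1 0
0 1 1 0
0 0 0 0
0 1 1 0

After press 4 at (3,2):
1 1 1 0
0 1 1 0
0 0 1 0
0 0 0 1

After press 5 at (1,0):
0 1 1 0
1 0 1 0
1 0 1 0
0 0 0 1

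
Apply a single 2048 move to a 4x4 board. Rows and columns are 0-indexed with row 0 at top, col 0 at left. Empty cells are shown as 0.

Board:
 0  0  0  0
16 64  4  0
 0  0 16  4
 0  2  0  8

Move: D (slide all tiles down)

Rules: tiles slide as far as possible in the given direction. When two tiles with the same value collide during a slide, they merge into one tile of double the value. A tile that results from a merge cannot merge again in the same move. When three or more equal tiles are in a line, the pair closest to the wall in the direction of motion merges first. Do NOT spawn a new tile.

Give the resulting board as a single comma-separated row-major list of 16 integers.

Answer: 0, 0, 0, 0, 0, 0, 0, 0, 0, 64, 4, 4, 16, 2, 16, 8

Derivation:
Slide down:
col 0: [0, 16, 0, 0] -> [0, 0, 0, 16]
col 1: [0, 64, 0, 2] -> [0, 0, 64, 2]
col 2: [0, 4, 16, 0] -> [0, 0, 4, 16]
col 3: [0, 0, 4, 8] -> [0, 0, 4, 8]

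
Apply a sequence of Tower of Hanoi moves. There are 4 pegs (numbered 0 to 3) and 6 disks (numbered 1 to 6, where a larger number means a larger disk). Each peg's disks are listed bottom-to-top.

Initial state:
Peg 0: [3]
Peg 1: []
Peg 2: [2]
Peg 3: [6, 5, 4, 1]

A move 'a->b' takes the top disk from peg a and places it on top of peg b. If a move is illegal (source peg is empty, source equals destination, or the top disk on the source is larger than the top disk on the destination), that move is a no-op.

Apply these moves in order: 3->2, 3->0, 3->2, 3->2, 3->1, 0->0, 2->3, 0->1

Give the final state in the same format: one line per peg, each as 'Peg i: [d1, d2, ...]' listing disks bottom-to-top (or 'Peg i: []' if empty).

Answer: Peg 0: []
Peg 1: [4, 3]
Peg 2: [2]
Peg 3: [6, 5, 1]

Derivation:
After move 1 (3->2):
Peg 0: [3]
Peg 1: []
Peg 2: [2, 1]
Peg 3: [6, 5, 4]

After move 2 (3->0):
Peg 0: [3]
Peg 1: []
Peg 2: [2, 1]
Peg 3: [6, 5, 4]

After move 3 (3->2):
Peg 0: [3]
Peg 1: []
Peg 2: [2, 1]
Peg 3: [6, 5, 4]

After move 4 (3->2):
Peg 0: [3]
Peg 1: []
Peg 2: [2, 1]
Peg 3: [6, 5, 4]

After move 5 (3->1):
Peg 0: [3]
Peg 1: [4]
Peg 2: [2, 1]
Peg 3: [6, 5]

After move 6 (0->0):
Peg 0: [3]
Peg 1: [4]
Peg 2: [2, 1]
Peg 3: [6, 5]

After move 7 (2->3):
Peg 0: [3]
Peg 1: [4]
Peg 2: [2]
Peg 3: [6, 5, 1]

After move 8 (0->1):
Peg 0: []
Peg 1: [4, 3]
Peg 2: [2]
Peg 3: [6, 5, 1]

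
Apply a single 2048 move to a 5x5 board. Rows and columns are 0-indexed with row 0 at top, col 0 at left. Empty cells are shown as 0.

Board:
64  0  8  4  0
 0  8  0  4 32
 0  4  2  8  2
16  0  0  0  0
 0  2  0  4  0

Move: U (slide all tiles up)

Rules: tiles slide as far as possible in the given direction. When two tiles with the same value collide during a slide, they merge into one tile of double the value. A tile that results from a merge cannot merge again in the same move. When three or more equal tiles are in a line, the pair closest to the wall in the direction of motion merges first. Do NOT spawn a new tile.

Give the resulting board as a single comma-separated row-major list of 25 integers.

Slide up:
col 0: [64, 0, 0, 16, 0] -> [64, 16, 0, 0, 0]
col 1: [0, 8, 4, 0, 2] -> [8, 4, 2, 0, 0]
col 2: [8, 0, 2, 0, 0] -> [8, 2, 0, 0, 0]
col 3: [4, 4, 8, 0, 4] -> [8, 8, 4, 0, 0]
col 4: [0, 32, 2, 0, 0] -> [32, 2, 0, 0, 0]

Answer: 64, 8, 8, 8, 32, 16, 4, 2, 8, 2, 0, 2, 0, 4, 0, 0, 0, 0, 0, 0, 0, 0, 0, 0, 0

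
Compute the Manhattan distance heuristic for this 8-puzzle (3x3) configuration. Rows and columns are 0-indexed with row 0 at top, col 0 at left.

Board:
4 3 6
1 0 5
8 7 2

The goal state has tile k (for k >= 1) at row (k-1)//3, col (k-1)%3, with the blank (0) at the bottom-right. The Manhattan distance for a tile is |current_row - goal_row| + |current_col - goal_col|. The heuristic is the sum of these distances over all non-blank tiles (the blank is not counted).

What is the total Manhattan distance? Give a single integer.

Tile 4: (0,0)->(1,0) = 1
Tile 3: (0,1)->(0,2) = 1
Tile 6: (0,2)->(1,2) = 1
Tile 1: (1,0)->(0,0) = 1
Tile 5: (1,2)->(1,1) = 1
Tile 8: (2,0)->(2,1) = 1
Tile 7: (2,1)->(2,0) = 1
Tile 2: (2,2)->(0,1) = 3
Sum: 1 + 1 + 1 + 1 + 1 + 1 + 1 + 3 = 10

Answer: 10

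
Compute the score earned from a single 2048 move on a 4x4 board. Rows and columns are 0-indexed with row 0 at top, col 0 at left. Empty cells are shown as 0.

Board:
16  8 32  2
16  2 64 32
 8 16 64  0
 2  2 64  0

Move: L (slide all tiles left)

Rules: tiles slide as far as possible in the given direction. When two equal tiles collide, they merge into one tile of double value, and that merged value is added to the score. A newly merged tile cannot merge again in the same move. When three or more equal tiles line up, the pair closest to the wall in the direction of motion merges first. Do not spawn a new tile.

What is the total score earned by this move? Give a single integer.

Slide left:
row 0: [16, 8, 32, 2] -> [16, 8, 32, 2]  score +0 (running 0)
row 1: [16, 2, 64, 32] -> [16, 2, 64, 32]  score +0 (running 0)
row 2: [8, 16, 64, 0] -> [8, 16, 64, 0]  score +0 (running 0)
row 3: [2, 2, 64, 0] -> [4, 64, 0, 0]  score +4 (running 4)
Board after move:
16  8 32  2
16  2 64 32
 8 16 64  0
 4 64  0  0

Answer: 4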